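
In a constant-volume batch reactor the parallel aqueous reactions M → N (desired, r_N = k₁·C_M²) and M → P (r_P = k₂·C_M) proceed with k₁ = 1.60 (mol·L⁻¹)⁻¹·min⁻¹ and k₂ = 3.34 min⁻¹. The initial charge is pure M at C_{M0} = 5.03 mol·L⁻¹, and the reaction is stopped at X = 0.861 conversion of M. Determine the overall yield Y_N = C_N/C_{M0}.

C_M = C_{M0}(1−X) = 0.6992 mol·L⁻¹.
Along a PFR/batch, dC_P/dC_M = −r_P/(r_N+r_P) = −k₂/(k₂+k₁·C_M).
Integrating from C_{M0} to C_M: C_P = (3.34/1.60)·ln[(3.34+1.60·5.03)/(3.34+1.60·0.699)] = 2.087·ln(11.39/4.459) = 1.957 mol·L⁻¹.
Then C_N = (C_{M0}−C_M) − C_P = 4.331 − 1.957 = 2.373 mol·L⁻¹.
Y_N = C_N/C_{M0} = 2.373/5.03 = 0.472.

0.472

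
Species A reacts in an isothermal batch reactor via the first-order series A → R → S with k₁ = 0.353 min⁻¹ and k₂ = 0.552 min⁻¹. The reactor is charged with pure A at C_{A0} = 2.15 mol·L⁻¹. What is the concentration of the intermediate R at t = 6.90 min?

Solving the coupled first-order balances gives C_R(t) = [k₁/(k₂−k₁)]·C_{A0}·(e^(−k₁t) − e^(−k₂t)).
e^(−k₁t) = e^(−0.353×6.90) = e^(−2.436) = 0.08754; e^(−k₂t) = e^(−3.809) = 0.02217.
C_R = 0.353×2.15/(0.552−0.353) × (0.08754−0.02217) = 3.814×0.06536 = 0.2493 mol·L⁻¹.

0.249 mol·L⁻¹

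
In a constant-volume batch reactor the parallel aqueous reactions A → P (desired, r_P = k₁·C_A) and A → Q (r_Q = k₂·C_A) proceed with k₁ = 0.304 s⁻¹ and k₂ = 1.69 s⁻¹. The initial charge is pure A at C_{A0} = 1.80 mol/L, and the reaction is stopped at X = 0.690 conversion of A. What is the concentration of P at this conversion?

C_A = C_{A0}(1−X) = 0.5580 mol/L.
Both paths are first order in A, so the instantaneous fraction to P is constant: dC_P/d(−C_A) = k₁/(k₁+k₂) = 0.1525.
C_P = 0.1525·(C_{A0}−C_A) = 0.1525×1.242 = 0.189 mol/L.

0.189 mol/L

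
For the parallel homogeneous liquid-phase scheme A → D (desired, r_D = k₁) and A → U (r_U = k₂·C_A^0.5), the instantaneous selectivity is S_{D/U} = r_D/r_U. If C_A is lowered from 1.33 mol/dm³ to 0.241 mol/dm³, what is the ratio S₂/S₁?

2.35

S_{D/U} = (k₁/k₂)·C_A^-0.5, so S₂/S₁ = (C_{A,2}/C_{A,1})^-0.5.
= (0.241/1.33)^(-0.5) = (0.1812)^(-0.5) = 2.35.
Selectivity toward D rises as C_A falls — low-concentration operation is favoured.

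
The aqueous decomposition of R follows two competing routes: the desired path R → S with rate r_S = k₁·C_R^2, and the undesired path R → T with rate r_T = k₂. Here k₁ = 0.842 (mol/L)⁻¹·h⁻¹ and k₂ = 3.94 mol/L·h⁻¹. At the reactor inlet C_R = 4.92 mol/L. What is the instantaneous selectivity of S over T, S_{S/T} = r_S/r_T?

S_{S/T} = r_S/r_T = (k₁·C_R^2)/(k₂) = (k₁/k₂)·C_R^2.
= (0.842×4.920^2) / (3.94) = 20.38/3.940 = 5.17.

5.17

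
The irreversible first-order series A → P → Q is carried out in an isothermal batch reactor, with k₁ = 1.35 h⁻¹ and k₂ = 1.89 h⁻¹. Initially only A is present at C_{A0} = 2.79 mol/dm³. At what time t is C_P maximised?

Setting dC_P/dt = 0 gives t_opt = ln(k₂/k₁)/(k₂−k₁).
= ln(1.89/1.35)/(1.89−1.35) = ln(1.400)/0.5400 = 0.3365/0.5400 = 0.623 h.

0.623 h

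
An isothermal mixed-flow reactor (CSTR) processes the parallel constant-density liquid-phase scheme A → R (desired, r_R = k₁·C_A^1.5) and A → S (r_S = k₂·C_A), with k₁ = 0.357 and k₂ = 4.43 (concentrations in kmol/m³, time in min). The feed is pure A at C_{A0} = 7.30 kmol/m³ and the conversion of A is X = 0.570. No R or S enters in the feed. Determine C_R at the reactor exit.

Exit C_A = C_{A0}(1−X) = 7.30×0.430 = 3.139 kmol/m³.
In a CSTR the entire volume is at exit conditions, so r_R = 0.357×3.139^1.5 = 1.985 and r_S = 4.43×3.139 = 13.91.
Fraction of consumed A going to R: r_R/(r_R+r_S) = 0.1249.
C_R = 0.1249·C_{A0}·X = 0.1249×7.30×0.570 = 0.520 kmol/m³.

0.520 kmol/m³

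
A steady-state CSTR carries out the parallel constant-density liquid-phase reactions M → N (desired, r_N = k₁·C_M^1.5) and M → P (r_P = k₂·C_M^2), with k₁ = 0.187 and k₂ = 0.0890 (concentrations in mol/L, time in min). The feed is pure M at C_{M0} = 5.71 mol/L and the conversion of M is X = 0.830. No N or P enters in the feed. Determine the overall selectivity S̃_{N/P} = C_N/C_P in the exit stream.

2.13

Exit C_M = C_{M0}(1−X) = 5.71×0.170 = 0.9707 mol/L.
In a CSTR the entire volume is at exit conditions, so r_N = 0.187×0.9707^1.5 = 0.1788 and r_P = 0.0890×0.9707^2 = 0.08386.
Overall selectivity = C_N/C_P = r_Nτ/(r_Pτ) = r_N/r_P = 2.13.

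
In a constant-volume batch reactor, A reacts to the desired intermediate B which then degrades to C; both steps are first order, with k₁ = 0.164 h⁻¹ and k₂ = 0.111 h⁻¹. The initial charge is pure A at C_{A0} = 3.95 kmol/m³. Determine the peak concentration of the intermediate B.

Evaluating C_B at t_opt = ln(k₂/k₁)/(k₂−k₁) gives C_{B,max}/C_{A0} = (k₁/k₂)^[k₂/(k₂−k₁)].
= (0.164/0.111)^(0.111/(0.111−0.164)) = (1.477)^(-2.094) = 0.4415.
C_{B,max} = 0.4415×3.95 = 1.74 kmol/m³.

1.74 kmol/m³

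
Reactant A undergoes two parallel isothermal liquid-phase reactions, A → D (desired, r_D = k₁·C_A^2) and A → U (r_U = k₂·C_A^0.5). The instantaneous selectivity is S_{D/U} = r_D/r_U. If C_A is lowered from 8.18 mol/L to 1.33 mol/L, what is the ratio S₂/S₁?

0.0656

S_{D/U} = (k₁/k₂)·C_A^1.5, so S₂/S₁ = (C_{A,2}/C_{A,1})^1.5.
= (1.33/8.18)^1.5 = (0.1626)^1.5 = 0.0656.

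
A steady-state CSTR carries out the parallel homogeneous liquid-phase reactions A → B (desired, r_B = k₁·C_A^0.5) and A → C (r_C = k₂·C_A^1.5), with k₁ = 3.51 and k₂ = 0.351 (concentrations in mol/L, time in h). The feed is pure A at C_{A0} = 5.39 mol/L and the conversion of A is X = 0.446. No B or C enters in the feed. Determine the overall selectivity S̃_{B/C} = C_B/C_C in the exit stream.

3.35

Exit C_A = C_{A0}(1−X) = 5.39×0.554 = 2.986 mol/L.
A CSTR operates uniformly at the exit composition, giving r_B = 6.065 and r_C = 1.811 (each k·C_A^n at C_A = 2.986).
Overall selectivity = C_B/C_C = r_Bτ/(r_Cτ) = r_B/r_C = 3.35.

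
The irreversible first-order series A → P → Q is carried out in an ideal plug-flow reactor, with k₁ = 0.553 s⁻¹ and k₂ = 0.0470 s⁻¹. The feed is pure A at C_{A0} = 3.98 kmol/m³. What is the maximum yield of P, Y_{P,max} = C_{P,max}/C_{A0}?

0.795

For a first-order series the maximum intermediate yield is C_{P,max}/C_{A0} = (k₁/k₂)^[k₂/(k₂−k₁)].
= (0.553/0.0470)^(0.0470/(0.0470−0.553)) = (11.77)^(-0.09289) = 0.7953.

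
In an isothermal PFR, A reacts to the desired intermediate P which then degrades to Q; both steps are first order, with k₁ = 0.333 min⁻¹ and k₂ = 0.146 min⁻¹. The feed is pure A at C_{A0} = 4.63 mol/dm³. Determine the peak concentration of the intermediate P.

Evaluating C_P at τ_opt = ln(k₂/k₁)/(k₂−k₁) gives C_{P,max}/C_{A0} = (k₁/k₂)^[k₂/(k₂−k₁)].
= (0.333/0.146)^(0.146/(0.146−0.333)) = (2.281)^(-0.7807) = 0.5253.
C_{P,max} = 0.5253×4.63 = 2.43 mol/dm³.

2.43 mol/dm³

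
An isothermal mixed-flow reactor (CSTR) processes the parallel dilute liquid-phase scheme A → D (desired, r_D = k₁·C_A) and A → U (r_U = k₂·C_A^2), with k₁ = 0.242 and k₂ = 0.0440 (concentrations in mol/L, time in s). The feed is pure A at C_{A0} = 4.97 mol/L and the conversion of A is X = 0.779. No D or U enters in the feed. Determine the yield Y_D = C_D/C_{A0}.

Exit C_A = C_{A0}(1−X) = 4.97×0.221 = 1.098 mol/L.
In a CSTR the entire volume is at exit conditions, so r_D = 0.242×1.098 = 0.2658 and r_U = 0.0440×1.098^2 = 0.05308.
Fraction of consumed A going to D: r_D/(r_D+r_U) = 0.8335.
C_D = 0.8335·C_{A0}·X = 0.8335×4.97×0.779 = 3.23 mol/L; Y_D = C_D/C_{A0} = 0.649.

0.649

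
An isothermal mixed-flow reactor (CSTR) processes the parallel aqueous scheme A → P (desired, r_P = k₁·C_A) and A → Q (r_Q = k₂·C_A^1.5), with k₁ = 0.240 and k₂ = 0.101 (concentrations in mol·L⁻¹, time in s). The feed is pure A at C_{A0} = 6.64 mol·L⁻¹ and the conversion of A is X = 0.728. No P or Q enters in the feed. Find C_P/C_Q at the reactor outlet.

1.77

Exit C_A = C_{A0}(1−X) = 6.64×0.272 = 1.806 mol·L⁻¹.
A CSTR operates uniformly at the exit composition, giving r_P = 0.4335 and r_Q = 0.2451 (each k·C_A^n at C_A = 1.806).
Overall selectivity = C_P/C_Q = r_Pτ/(r_Qτ) = r_P/r_Q = 1.77.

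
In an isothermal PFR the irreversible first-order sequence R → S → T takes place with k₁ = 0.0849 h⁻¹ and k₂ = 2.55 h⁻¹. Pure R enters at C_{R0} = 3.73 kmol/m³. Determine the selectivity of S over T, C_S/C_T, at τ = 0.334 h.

2.05

Solving the coupled first-order balances gives C_S(τ) = [k₁/(k₂−k₁)]·C_{R0}·(e^(−k₁τ) − e^(−k₂τ)).
e^(−k₁τ) = e^(−0.0849×0.334) = e^(−0.02836) = 0.9720; e^(−k₂τ) = e^(−0.8517) = 0.4267.
C_S = 0.0849×3.73/(2.55−0.0849) × (0.9720−0.4267) = 0.1285×0.5454 = 0.07006 kmol/m³.
C_R = C_{R0}e^(−k₁τ) = 3.626 kmol/m³, so C_T = C_{R0}−C_R−C_S = 0.03423 kmol/m³; C_S/C_T = 2.05.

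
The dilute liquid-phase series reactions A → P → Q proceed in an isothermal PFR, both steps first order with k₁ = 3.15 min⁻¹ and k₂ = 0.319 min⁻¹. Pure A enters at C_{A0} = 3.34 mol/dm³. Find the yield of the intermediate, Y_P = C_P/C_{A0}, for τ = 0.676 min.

For first-order series with pure A initially, C_P(τ) = k₁C_{A0}/(k₂−k₁)·(e^(−k₁τ) − e^(−k₂τ)).
e^(−k₁τ) = e^(−3.15×0.676) = e^(−2.129) = 0.1189; e^(−k₂τ) = e^(−0.2156) = 0.8060.
C_P = 3.15×3.34/(0.319−3.15) × (0.1189−0.8060) = (-3.716)×(-0.6871) = 2.554 mol/dm³.
Y_P = C_P/C_{A0} = 2.554/3.34 = 0.765.

0.765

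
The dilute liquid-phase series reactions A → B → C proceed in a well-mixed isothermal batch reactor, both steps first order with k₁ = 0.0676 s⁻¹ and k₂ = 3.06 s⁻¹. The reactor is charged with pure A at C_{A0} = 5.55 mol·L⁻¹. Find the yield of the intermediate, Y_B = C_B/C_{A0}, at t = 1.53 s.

0.0202

For first-order series with pure A initially, C_B(t) = k₁C_{A0}/(k₂−k₁)·(e^(−k₁t) − e^(−k₂t)).
e^(−k₁t) = e^(−0.0676×1.53) = e^(−0.1034) = 0.9017; e^(−k₂t) = e^(−4.682) = 0.009262.
C_B = 0.0676×5.55/(3.06−0.0676) × (0.9017−0.009262) = 0.1254×0.8925 = 0.1119 mol·L⁻¹.
Y_B = C_B/C_{A0} = 0.1119/5.55 = 0.0202.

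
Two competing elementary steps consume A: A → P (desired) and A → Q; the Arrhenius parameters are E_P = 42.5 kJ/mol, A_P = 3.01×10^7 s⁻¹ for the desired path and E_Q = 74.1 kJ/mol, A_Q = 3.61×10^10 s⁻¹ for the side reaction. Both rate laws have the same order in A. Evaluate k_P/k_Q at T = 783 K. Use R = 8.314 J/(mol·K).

0.107

Since both paths have the same order in A, the concentration cancels and S_{P/Q} = k_P/k_Q = (A_P/A_Q)·exp[(E_Q−E_P)/(RT)].
(E_Q−E_P)/(RT) = (74.1−42.5)×10³/(8.314×783) = 31600/6510 = 4.854.
k_P/k_Q = (3.01×10^7/3.61×10^10)·exp(4.854) = 8.338×10^-4 × 128.3 = 0.107.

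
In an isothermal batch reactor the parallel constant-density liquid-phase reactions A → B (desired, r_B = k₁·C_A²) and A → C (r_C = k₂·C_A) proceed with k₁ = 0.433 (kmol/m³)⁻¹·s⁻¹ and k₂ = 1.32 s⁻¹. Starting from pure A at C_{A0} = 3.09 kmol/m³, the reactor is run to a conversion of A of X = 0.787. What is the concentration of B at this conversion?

C_A = C_{A0}(1−X) = 0.6582 kmol/m³.
Along a PFR/batch, dC_C/dC_A = −r_C/(r_B+r_C) = −k₂/(k₂+k₁·C_A).
Integrating from C_{A0} to C_A: C_C = (1.32/0.433)·ln[(1.32+0.433·3.09)/(1.32+0.433·0.658)] = 3.048·ln(2.658/1.605) = 1.538 kmol/m³.
Then C_B = (C_{A0}−C_A) − C_C = 2.432 − 1.538 = 0.8940 kmol/m³.

0.894 kmol/m³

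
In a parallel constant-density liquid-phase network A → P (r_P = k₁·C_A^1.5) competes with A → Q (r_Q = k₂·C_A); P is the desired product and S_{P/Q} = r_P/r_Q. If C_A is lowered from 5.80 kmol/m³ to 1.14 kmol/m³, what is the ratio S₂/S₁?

0.443

S_{P/Q} = (k₁/k₂)·C_A^0.5, so S₂/S₁ = (C_{A,2}/C_{A,1})^0.5.
= (1.14/5.80)^0.5 = (0.1966)^0.5 = 0.443.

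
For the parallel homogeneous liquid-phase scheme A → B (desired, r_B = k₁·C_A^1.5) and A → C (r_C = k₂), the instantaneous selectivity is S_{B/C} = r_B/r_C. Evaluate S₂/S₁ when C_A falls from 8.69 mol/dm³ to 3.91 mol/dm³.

0.302

S_{B/C} = (k₁/k₂)·C_A^1.5, so S₂/S₁ = (C_{A,2}/C_{A,1})^1.5.
= (3.91/8.69)^1.5 = (0.4499)^1.5 = 0.302.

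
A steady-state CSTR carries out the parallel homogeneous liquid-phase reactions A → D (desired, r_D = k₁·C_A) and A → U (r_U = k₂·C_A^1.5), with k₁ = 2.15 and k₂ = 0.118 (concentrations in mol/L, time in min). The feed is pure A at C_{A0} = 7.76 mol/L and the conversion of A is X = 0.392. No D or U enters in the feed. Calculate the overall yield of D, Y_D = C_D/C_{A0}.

Exit C_A = C_{A0}(1−X) = 7.76×0.608 = 4.718 mol/L.
A CSTR operates uniformly at the exit composition, giving r_D = 10.14 and r_U = 1.209 (each k·C_A^n at C_A = 4.718).
Fraction of consumed A going to D: r_D/(r_D+r_U) = 0.8935.
C_D = 0.8935·C_{A0}·X = 0.8935×7.76×0.392 = 2.72 mol/L; Y_D = C_D/C_{A0} = 0.350.

0.350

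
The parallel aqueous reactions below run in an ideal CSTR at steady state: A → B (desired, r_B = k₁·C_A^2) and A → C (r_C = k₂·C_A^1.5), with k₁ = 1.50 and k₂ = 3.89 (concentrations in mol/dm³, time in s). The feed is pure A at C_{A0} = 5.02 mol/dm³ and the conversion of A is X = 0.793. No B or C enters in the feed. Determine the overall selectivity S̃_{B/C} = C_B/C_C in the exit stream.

0.393

Exit C_A = C_{A0}(1−X) = 5.02×0.207 = 1.039 mol/dm³.
A CSTR operates uniformly at the exit composition, giving r_B = 1.620 and r_C = 4.121 (each k·C_A^n at C_A = 1.039).
Overall selectivity = C_B/C_C = r_Bτ/(r_Cτ) = r_B/r_C = 0.393.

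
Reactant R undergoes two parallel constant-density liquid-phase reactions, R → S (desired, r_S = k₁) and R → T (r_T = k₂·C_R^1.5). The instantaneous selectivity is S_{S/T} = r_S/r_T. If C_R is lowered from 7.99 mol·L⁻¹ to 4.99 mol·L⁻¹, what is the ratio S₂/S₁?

2.03

S_{S/T} = (k₁/k₂)·C_R^-1.5, so S₂/S₁ = (C_{R,2}/C_{R,1})^-1.5.
= (4.99/7.99)^(-1.5) = (0.6245)^(-1.5) = 2.03.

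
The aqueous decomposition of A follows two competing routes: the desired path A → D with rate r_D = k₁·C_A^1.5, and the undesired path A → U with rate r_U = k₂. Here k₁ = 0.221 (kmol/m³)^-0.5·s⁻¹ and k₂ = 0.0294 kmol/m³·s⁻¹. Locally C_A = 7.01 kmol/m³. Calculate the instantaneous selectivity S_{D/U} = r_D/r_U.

S_{D/U} = r_D/r_U = (k₁·C_A^1.5)/(k₂) = (k₁/k₂)·C_A^1.5.
= (0.221×7.010^1.5) / (0.0294) = 4.102/0.02940 = 140.
Since the desired path is higher order in A, keeping C_A high (PFR or concentrated feed) favours D.

140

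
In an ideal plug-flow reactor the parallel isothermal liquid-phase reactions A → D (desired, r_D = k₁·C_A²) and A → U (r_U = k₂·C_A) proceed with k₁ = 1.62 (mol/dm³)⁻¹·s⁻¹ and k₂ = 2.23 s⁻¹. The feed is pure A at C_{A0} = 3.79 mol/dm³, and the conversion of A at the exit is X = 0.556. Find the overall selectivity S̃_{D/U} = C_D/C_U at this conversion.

1.92

C_A = C_{A0}(1−X) = 1.683 mol/dm³.
Along a PFR/batch, dC_U/dC_A = −r_U/(r_D+r_U) = −k₂/(k₂+k₁·C_A).
Integrating from C_{A0} to C_A: C_U = (2.23/1.62)·ln[(2.23+1.62·3.79)/(2.23+1.62·1.68)] = 1.377·ln(8.370/4.956) = 0.7213 mol/dm³.
Then C_D = (C_{A0}−C_A) − C_U = 2.107 − 0.7213 = 1.386 mol/dm³.
S̃_{D/U} = C_D/C_U = 1.386/0.7213 = 1.92.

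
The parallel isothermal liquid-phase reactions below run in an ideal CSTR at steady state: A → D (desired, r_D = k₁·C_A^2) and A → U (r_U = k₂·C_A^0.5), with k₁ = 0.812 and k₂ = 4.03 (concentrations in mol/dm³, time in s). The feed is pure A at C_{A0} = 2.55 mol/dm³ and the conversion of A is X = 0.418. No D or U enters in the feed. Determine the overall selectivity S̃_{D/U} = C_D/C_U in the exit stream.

Exit C_A = C_{A0}(1−X) = 2.55×0.582 = 1.484 mol/dm³.
In a CSTR the entire volume is at exit conditions, so r_D = 0.812×1.484^2 = 1.788 and r_U = 4.03×1.484^0.5 = 4.909.
Overall selectivity = C_D/C_U = r_Dτ/(r_Uτ) = r_D/r_U = 0.364.

0.364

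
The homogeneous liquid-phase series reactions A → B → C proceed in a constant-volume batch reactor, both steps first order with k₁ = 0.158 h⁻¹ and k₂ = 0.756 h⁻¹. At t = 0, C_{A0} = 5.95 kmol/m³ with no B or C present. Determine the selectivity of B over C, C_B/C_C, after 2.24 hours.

0.849

Solving the coupled first-order balances gives C_B(t) = [k₁/(k₂−k₁)]·C_{A0}·(e^(−k₁t) − e^(−k₂t)).
e^(−k₁t) = e^(−0.158×2.24) = e^(−0.3539) = 0.7019; e^(−k₂t) = e^(−1.693) = 0.1839.
C_B = 0.158×5.95/(0.756−0.158) × (0.7019−0.1839) = 1.572×0.5180 = 0.8144 kmol/m³.
C_A = C_{A0}e^(−k₁t) = 4.176 kmol/m³, so C_C = C_{A0}−C_A−C_B = 0.9591 kmol/m³; C_B/C_C = 0.849.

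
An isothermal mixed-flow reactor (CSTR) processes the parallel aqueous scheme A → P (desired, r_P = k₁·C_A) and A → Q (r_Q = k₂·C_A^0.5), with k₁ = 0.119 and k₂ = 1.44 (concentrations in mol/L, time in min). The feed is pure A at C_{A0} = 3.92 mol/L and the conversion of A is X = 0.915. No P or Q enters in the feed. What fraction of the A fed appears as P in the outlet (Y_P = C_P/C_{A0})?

Exit C_A = C_{A0}(1−X) = 3.92×0.0850 = 0.3332 mol/L.
A CSTR operates uniformly at the exit composition, giving r_P = 0.03965 and r_Q = 0.8312 (each k·C_A^n at C_A = 0.3332).
Fraction of consumed A going to P: r_P/(r_P+r_Q) = 0.04553.
C_P = 0.04553·C_{A0}·X = 0.04553×3.92×0.915 = 0.163 mol/L; Y_P = C_P/C_{A0} = 0.0417.

0.0417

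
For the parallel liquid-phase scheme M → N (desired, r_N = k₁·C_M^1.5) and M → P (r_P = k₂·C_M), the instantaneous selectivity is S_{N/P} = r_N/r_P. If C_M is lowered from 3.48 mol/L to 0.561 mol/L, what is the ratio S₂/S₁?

0.402

S_{N/P} = (k₁/k₂)·C_M^0.5, so S₂/S₁ = (C_{M,2}/C_{M,1})^0.5.
= (0.561/3.48)^0.5 = (0.1612)^0.5 = 0.402.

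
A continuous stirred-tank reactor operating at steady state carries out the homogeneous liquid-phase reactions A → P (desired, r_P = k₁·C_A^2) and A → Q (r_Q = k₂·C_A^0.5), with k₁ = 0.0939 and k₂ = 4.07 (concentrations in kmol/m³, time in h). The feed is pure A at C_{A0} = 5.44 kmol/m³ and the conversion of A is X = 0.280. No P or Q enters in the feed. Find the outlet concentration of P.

0.231 kmol/m³

Exit C_A = C_{A0}(1−X) = 5.44×0.720 = 3.917 kmol/m³.
A CSTR operates uniformly at the exit composition, giving r_P = 1.441 and r_Q = 8.055 (each k·C_A^n at C_A = 3.917).
Fraction of consumed A going to P: r_P/(r_P+r_Q) = 0.1517.
C_P = 0.1517·C_{A0}·X = 0.1517×5.44×0.280 = 0.231 kmol/m³.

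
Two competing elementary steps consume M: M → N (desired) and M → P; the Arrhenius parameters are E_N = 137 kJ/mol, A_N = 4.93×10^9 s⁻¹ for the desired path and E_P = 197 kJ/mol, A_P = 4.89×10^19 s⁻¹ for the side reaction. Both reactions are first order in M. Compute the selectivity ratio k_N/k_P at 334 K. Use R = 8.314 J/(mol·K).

0.244

k_N/k_P = (A_N/A_P)·exp[−(E_N−E_P)/(RT)] = (A_N/A_P)·exp[(E_P−E_N)/(RT)].
(E_P−E_N)/(RT) = (197−137)×10³/(8.314×334) = 60000/2777 = 21.61.
k_N/k_P = (4.93×10^9/4.89×10^19)·exp(21.61) = 1.008×10^-10 × 2.420×10^9 = 0.244.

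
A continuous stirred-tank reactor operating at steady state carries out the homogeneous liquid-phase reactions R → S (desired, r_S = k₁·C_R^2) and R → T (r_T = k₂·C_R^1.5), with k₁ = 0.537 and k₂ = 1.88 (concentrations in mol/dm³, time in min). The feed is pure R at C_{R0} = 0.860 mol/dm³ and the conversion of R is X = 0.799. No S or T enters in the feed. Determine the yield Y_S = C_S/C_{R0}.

Exit C_R = C_{R0}(1−X) = 0.860×0.201 = 0.1729 mol/dm³.
Rates in a CSTR are evaluated at the outlet concentration: r_S = 0.537×0.1729^2 = 0.01605, r_T = 1.88×0.1729^1.5 = 0.1351.
Fraction of consumed R going to S: r_S/(r_S+r_T) = 0.1062.
C_S = 0.1062·C_{R0}·X = 0.1062×0.860×0.799 = 0.0729 mol/dm³; Y_S = C_S/C_{R0} = 0.0848.

0.0848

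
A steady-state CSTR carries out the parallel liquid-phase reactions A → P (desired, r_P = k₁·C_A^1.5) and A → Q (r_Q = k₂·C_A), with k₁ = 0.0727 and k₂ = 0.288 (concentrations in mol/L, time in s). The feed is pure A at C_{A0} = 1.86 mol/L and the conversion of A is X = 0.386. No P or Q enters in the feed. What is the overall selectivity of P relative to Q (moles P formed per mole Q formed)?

0.270

Exit C_A = C_{A0}(1−X) = 1.86×0.614 = 1.142 mol/L.
In a CSTR the entire volume is at exit conditions, so r_P = 0.0727×1.142^1.5 = 0.08873 and r_Q = 0.288×1.142 = 0.3289.
Overall selectivity = C_P/C_Q = r_Pτ/(r_Qτ) = r_P/r_Q = 0.270.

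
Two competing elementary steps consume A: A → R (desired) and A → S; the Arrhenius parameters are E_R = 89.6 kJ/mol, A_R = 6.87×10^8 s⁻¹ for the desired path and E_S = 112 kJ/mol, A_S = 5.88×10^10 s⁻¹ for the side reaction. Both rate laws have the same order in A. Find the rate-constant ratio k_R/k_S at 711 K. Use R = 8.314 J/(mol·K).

0.517

Since both paths have the same order in A, the concentration cancels and S_{R/S} = k_R/k_S = (A_R/A_S)·exp[(E_S−E_R)/(RT)].
(E_S−E_R)/(RT) = (112−89.6)×10³/(8.314×711) = 22400/5911 = 3.789.
k_R/k_S = (6.87×10^8/5.88×10^10)·exp(3.789) = 0.01168 × 44.23 = 0.517.
Since E_R < E_S, lowering the temperature improves selectivity toward R.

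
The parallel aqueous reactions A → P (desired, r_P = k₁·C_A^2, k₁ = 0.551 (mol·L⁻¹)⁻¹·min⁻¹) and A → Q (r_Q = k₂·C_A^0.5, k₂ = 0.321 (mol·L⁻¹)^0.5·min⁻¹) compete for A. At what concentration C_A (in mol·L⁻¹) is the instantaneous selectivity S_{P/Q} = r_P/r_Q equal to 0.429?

0.397 mol·L⁻¹

S_{P/Q} = (k₁/k₂)·C_A^1.5 ⇒ C_A = (S·k₂/k₁)^(1/1.5).
= (0.429×0.321/0.551)^(0.6667) = (0.2499)^(0.6667) = 0.397 mol·L⁻¹.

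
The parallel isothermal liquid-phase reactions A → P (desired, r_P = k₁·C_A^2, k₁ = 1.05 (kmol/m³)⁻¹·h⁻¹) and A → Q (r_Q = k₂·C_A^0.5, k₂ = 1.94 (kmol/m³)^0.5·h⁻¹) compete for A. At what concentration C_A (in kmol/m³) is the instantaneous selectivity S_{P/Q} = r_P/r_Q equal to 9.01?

6.52 kmol/m³

S_{P/Q} = (k₁/k₂)·C_A^1.5 ⇒ C_A = (S·k₂/k₁)^(1/1.5).
= (9.01×1.94/1.05)^(0.6667) = (16.65)^(0.6667) = 6.52 kmol/m³.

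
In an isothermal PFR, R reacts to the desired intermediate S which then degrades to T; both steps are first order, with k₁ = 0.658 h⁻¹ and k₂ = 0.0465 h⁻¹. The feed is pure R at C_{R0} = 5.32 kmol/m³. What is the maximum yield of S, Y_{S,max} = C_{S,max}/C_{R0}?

Evaluating C_S at τ_opt = ln(k₂/k₁)/(k₂−k₁) gives C_{S,max}/C_{R0} = (k₁/k₂)^[k₂/(k₂−k₁)].
= (0.658/0.0465)^(0.0465/(0.0465−0.658)) = (14.15)^(-0.07604) = 0.8175.

0.818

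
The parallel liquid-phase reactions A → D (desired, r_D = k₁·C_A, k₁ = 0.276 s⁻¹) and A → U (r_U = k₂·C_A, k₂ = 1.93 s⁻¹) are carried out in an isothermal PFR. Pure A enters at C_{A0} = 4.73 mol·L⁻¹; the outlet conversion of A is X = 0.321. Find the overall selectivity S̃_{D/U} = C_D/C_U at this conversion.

0.143

C_A = C_{A0}(1−X) = 3.212 mol·L⁻¹.
Both paths are first order in A, so the instantaneous fraction to D is constant: dC_D/d(−C_A) = k₁/(k₁+k₂) = 0.1251.
C_D = 0.1251·(C_{A0}−C_A) = 0.1251×1.518 = 0.190 mol·L⁻¹.
C_U = (C_{A0}−C_A)−C_D = 1.328 mol·L⁻¹; S̃_{D/U} = 0.1900/1.328 = 0.143.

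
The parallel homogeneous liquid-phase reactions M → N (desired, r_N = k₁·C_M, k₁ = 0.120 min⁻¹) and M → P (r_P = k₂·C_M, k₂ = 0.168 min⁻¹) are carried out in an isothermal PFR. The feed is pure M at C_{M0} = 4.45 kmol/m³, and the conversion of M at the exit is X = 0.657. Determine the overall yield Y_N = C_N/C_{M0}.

0.274

C_M = C_{M0}(1−X) = 1.526 kmol/m³.
Both paths are first order in M, so the instantaneous fraction to N is constant: dC_N/d(−C_M) = k₁/(k₁+k₂) = 0.4167.
C_N = 0.4167·(C_{M0}−C_M) = 0.4167×2.924 = 1.22 kmol/m³.
Y_N = C_N/C_{M0} = 1.218/4.45 = 0.274.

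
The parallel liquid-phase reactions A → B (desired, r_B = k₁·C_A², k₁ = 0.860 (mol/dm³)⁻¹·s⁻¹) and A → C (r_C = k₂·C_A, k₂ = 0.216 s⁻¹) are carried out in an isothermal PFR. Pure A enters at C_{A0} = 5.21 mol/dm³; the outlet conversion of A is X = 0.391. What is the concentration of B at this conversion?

1.92 mol/dm³

C_A = C_{A0}(1−X) = 3.173 mol/dm³.
Along a PFR/batch, dC_C/dC_A = −r_C/(r_B+r_C) = −k₂/(k₂+k₁·C_A).
Integrating from C_{A0} to C_A: C_C = (0.216/0.860)·ln[(0.216+0.860·5.21)/(0.216+0.860·3.17)] = 0.2512·ln(4.697/2.945) = 0.1173 mol/dm³.
Then C_B = (C_{A0}−C_A) − C_C = 2.037 − 0.1173 = 1.920 mol/dm³.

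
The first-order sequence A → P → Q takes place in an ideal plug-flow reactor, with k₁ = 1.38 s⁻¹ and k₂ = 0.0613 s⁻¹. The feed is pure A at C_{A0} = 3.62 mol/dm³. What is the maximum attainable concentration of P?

3.13 mol/dm³

Evaluating C_P at τ_opt = ln(k₂/k₁)/(k₂−k₁) gives C_{P,max}/C_{A0} = (k₁/k₂)^[k₂/(k₂−k₁)].
= (1.38/0.0613)^(0.0613/(0.0613−1.38)) = (22.51)^(-0.04649) = 0.8652.
C_{P,max} = 0.8652×3.62 = 3.13 mol/dm³.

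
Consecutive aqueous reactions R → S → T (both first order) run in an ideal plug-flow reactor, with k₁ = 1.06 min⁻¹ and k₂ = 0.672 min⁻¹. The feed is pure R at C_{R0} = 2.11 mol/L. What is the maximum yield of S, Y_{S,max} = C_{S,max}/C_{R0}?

0.454

Evaluating C_S at τ_opt = ln(k₂/k₁)/(k₂−k₁) gives C_{S,max}/C_{R0} = (k₁/k₂)^[k₂/(k₂−k₁)].
= (1.06/0.672)^(0.672/(0.672−1.06)) = (1.577)^(-1.732) = 0.4541.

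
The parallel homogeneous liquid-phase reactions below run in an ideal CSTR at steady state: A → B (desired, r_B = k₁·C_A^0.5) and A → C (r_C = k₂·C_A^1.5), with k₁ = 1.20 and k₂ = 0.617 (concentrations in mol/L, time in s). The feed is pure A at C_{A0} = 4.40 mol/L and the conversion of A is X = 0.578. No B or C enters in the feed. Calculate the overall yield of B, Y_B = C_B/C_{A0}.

0.296

Exit C_A = C_{A0}(1−X) = 4.40×0.422 = 1.857 mol/L.
Rates in a CSTR are evaluated at the outlet concentration: r_B = 1.20×1.857^0.5 = 1.635, r_C = 0.617×1.857^1.5 = 1.561.
Fraction of consumed A going to B: r_B/(r_B+r_C) = 0.5116.
C_B = 0.5116·C_{A0}·X = 0.5116×4.40×0.578 = 1.30 mol/L; Y_B = C_B/C_{A0} = 0.296.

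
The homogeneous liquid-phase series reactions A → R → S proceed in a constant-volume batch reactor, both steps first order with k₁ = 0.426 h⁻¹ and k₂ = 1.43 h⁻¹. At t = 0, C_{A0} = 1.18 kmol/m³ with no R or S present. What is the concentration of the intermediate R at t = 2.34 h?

Solving the coupled first-order balances gives C_R(t) = [k₁/(k₂−k₁)]·C_{A0}·(e^(−k₁t) − e^(−k₂t)).
e^(−k₁t) = e^(−0.426×2.34) = e^(−0.9968) = 0.3690; e^(−k₂t) = e^(−3.346) = 0.03522.
C_R = 0.426×1.18/(1.43−0.426) × (0.3690−0.03522) = 0.5007×0.3338 = 0.1671 kmol/m³.

0.167 kmol/m³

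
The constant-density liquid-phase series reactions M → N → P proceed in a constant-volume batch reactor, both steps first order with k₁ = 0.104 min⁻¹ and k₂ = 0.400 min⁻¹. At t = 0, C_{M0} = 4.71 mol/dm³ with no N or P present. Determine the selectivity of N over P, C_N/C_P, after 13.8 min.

0.121

For first-order series with pure M initially, C_N(t) = k₁C_{M0}/(k₂−k₁)·(e^(−k₁t) − e^(−k₂t)).
e^(−k₁t) = e^(−0.104×13.8) = e^(−1.435) = 0.2381; e^(−k₂t) = e^(−5.520) = 0.004006.
C_N = 0.104×4.71/(0.400−0.104) × (0.2381−0.004006) = 1.655×0.2341 = 0.3873 mol/dm³.
C_M = C_{M0}e^(−k₁t) = 1.121 mol/dm³, so C_P = C_{M0}−C_M−C_N = 3.201 mol/dm³; C_N/C_P = 0.121.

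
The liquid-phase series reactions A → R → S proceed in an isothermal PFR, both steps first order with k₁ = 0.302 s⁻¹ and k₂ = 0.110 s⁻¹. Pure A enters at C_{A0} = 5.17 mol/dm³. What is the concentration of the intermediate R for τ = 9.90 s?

2.33 mol/dm³

The intermediate concentration in a first-order A→B→C sequence is C_R = k₁C_{A0}(e^(−k₁τ) − e^(−k₂τ))/(k₂−k₁).
e^(−k₁τ) = e^(−0.302×9.90) = e^(−2.990) = 0.05030; e^(−k₂τ) = e^(−1.089) = 0.3366.
C_R = 0.302×5.17/(0.110−0.302) × (0.05030−0.3366) = (-8.132)×(-0.2863) = 2.328 mol/dm³.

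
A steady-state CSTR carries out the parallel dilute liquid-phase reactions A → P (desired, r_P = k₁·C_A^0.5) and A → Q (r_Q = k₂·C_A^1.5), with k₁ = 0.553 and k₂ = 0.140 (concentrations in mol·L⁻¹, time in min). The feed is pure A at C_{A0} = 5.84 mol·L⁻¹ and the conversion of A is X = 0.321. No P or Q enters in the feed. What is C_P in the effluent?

0.936 mol·L⁻¹

Exit C_A = C_{A0}(1−X) = 5.84×0.679 = 3.965 mol·L⁻¹.
A CSTR operates uniformly at the exit composition, giving r_P = 1.101 and r_Q = 1.105 (each k·C_A^n at C_A = 3.965).
Fraction of consumed A going to P: r_P/(r_P+r_Q) = 0.4990.
C_P = 0.4990·C_{A0}·X = 0.4990×5.84×0.321 = 0.936 mol·L⁻¹.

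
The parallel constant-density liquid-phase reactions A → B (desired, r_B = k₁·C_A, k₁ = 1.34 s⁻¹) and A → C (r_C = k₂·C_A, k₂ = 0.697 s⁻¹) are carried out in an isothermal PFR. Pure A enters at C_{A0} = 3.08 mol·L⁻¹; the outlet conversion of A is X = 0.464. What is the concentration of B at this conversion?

C_A = C_{A0}(1−X) = 1.651 mol·L⁻¹.
Both paths are first order in A, so the instantaneous fraction to B is constant: dC_B/d(−C_A) = k₁/(k₁+k₂) = 0.6578.
C_B = 0.6578·(C_{A0}−C_A) = 0.6578×1.429 = 0.940 mol·L⁻¹.

0.940 mol·L⁻¹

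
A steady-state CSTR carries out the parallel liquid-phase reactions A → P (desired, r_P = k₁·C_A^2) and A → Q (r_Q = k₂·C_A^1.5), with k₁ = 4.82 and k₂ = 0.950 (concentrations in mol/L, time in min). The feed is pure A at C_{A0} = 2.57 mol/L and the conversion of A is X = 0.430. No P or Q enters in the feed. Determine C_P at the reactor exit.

0.950 mol/L

Exit C_A = C_{A0}(1−X) = 2.57×0.570 = 1.465 mol/L.
In a CSTR the entire volume is at exit conditions, so r_P = 4.82×1.465^2 = 10.34 and r_Q = 0.950×1.465^1.5 = 1.684.
Fraction of consumed A going to P: r_P/(r_P+r_Q) = 0.8600.
C_P = 0.8600·C_{A0}·X = 0.8600×2.57×0.430 = 0.950 mol/L.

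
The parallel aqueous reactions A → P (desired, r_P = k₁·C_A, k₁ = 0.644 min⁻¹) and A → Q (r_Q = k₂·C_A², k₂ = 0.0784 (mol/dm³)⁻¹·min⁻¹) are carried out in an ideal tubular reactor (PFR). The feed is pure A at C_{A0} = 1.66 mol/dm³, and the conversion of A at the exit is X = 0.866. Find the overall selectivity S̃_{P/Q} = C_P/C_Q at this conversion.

8.91

C_A = C_{A0}(1−X) = 0.2224 mol/dm³.
Along a PFR/batch, dC_P/dC_A = −r_P/(r_P+r_Q) = −k₁/(k₁+k₂·C_A).
Integrating from C_{A0} to C_A: C_P = (0.644/0.0784)·ln[(0.644+0.0784·1.66)/(0.644+0.0784·0.222)] = 8.214·ln(0.7741/0.6614) = 1.292 mol/dm³.
C_Q = (C_{A0}−C_A)−C_P = 0.1451 mol/dm³; S̃_{P/Q} = 1.292/0.1451 = 8.91.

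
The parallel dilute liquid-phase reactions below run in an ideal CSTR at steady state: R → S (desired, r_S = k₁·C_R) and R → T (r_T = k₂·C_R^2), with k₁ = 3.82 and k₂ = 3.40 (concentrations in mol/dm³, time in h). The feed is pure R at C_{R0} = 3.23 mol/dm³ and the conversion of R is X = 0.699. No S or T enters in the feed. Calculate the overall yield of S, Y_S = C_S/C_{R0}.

Exit C_R = C_{R0}(1−X) = 3.23×0.301 = 0.9722 mol/dm³.
In a CSTR the entire volume is at exit conditions, so r_S = 3.82×0.9722 = 3.714 and r_T = 3.40×0.9722^2 = 3.214.
Fraction of consumed R going to S: r_S/(r_S+r_T) = 0.5361.
C_S = 0.5361·C_{R0}·X = 0.5361×3.23×0.699 = 1.21 mol/dm³; Y_S = C_S/C_{R0} = 0.375.

0.375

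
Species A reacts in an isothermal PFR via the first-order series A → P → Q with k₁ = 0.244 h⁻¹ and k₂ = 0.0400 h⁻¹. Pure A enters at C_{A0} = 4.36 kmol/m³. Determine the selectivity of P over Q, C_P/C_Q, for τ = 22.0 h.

The intermediate concentration in a first-order A→B→C sequence is C_P = k₁C_{A0}(e^(−k₁τ) − e^(−k₂τ))/(k₂−k₁).
e^(−k₁τ) = e^(−0.244×22.0) = e^(−5.368) = 0.004663; e^(−k₂τ) = e^(−0.8800) = 0.4148.
C_P = 0.244×4.36/(0.0400−0.244) × (0.004663−0.4148) = (-5.215)×(-0.4101) = 2.139 kmol/m³.
C_A = C_{A0}e^(−k₁τ) = 0.02033 kmol/m³, so C_Q = C_{A0}−C_A−C_P = 2.201 kmol/m³; C_P/C_Q = 0.972.

0.972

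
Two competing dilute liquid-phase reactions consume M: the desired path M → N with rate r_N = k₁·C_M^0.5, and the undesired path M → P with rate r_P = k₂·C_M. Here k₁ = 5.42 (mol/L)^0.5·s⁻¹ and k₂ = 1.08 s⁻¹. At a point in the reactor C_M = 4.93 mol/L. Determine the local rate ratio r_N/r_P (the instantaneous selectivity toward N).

S_{N/P} = r_N/r_P = (k₁·C_M^0.5)/(k₂·C_M) = (k₁/k₂)·C_M^-0.5.
= (5.42×4.930^0.5) / (1.08×4.930) = 12.03/5.324 = 2.26.
The undesired path is higher order in M, so low C_M (CSTR or dilute feed) favours N.

2.26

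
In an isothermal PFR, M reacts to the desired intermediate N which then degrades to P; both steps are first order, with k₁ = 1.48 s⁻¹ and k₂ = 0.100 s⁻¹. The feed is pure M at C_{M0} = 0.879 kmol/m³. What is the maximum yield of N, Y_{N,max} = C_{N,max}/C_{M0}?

0.823

Evaluating C_N at τ_opt = ln(k₂/k₁)/(k₂−k₁) gives C_{N,max}/C_{M0} = (k₁/k₂)^[k₂/(k₂−k₁)].
= (1.48/0.100)^(0.100/(0.100−1.48)) = (14.80)^(-0.07246) = 0.8226.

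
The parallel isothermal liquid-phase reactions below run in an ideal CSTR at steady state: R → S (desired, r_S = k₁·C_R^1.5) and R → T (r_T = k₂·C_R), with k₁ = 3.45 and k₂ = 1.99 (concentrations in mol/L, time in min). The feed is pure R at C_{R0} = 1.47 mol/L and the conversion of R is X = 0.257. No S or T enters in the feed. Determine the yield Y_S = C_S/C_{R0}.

Exit C_R = C_{R0}(1−X) = 1.47×0.743 = 1.092 mol/L.
A CSTR operates uniformly at the exit composition, giving r_S = 3.938 and r_T = 2.173 (each k·C_R^n at C_R = 1.092).
Fraction of consumed R going to S: r_S/(r_S+r_T) = 0.6444.
C_S = 0.6444·C_{R0}·X = 0.6444×1.47×0.257 = 0.243 mol/L; Y_S = C_S/C_{R0} = 0.166.

0.166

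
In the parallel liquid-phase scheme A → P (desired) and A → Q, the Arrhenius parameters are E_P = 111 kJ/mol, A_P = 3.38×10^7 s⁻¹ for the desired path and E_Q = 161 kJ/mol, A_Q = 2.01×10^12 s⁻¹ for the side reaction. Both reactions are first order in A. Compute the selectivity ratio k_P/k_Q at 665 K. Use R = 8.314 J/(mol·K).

0.142

k_P/k_Q = (A_P/A_Q)·exp[−(E_P−E_Q)/(RT)] = (A_P/A_Q)·exp[(E_Q−E_P)/(RT)].
(E_Q−E_P)/(RT) = (161−111)×10³/(8.314×665) = 50000/5529 = 9.044.
k_P/k_Q = (3.38×10^7/2.01×10^12)·exp(9.044) = 1.682×10^-5 × 8464 = 0.142.
Since E_P < E_Q, lowering the temperature improves selectivity toward P.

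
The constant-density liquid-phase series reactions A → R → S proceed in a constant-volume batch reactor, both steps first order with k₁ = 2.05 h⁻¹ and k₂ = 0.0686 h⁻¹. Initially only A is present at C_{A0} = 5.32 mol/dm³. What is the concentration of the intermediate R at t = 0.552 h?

For first-order series with pure A initially, C_R(t) = k₁C_{A0}/(k₂−k₁)·(e^(−k₁t) − e^(−k₂t)).
e^(−k₁t) = e^(−2.05×0.552) = e^(−1.132) = 0.3225; e^(−k₂t) = e^(−0.03787) = 0.9628.
C_R = 2.05×5.32/(0.0686−2.05) × (0.3225−0.9628) = (-5.504)×(-0.6403) = 3.524 mol/dm³.

3.52 mol/dm³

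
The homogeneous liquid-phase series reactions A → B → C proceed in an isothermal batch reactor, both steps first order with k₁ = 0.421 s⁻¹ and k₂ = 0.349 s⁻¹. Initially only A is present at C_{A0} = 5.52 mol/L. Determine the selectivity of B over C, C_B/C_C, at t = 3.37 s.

1.05

The intermediate concentration in a first-order A→B→C sequence is C_B = k₁C_{A0}(e^(−k₁t) − e^(−k₂t))/(k₂−k₁).
e^(−k₁t) = e^(−0.421×3.37) = e^(−1.419) = 0.2420; e^(−k₂t) = e^(−1.176) = 0.3085.
C_B = 0.421×5.52/(0.349−0.421) × (0.2420−0.3085) = (-32.28)×(-0.06646) = 2.145 mol/L.
C_A = C_{A0}e^(−k₁t) = 1.336 mol/L, so C_C = C_{A0}−C_A−C_B = 2.039 mol/L; C_B/C_C = 1.05.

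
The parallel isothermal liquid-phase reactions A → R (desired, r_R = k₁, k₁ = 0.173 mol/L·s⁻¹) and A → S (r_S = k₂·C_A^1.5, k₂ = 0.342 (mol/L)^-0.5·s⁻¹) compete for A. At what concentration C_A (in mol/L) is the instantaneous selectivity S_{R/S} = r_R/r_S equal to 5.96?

0.193 mol/L

S_{R/S} = (k₁/k₂)·C_A^-1.5 ⇒ C_A = (S·k₂/k₁)^(1/(-1.5)).
= (5.96×0.342/0.173)^(-0.6667) = (11.78)^(-0.6667) = 0.193 mol/L.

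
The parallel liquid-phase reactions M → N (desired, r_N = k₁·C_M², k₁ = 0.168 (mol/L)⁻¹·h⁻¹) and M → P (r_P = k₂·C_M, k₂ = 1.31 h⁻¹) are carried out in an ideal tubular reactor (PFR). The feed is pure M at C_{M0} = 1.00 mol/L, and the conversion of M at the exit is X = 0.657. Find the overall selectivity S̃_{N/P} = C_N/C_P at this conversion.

C_M = C_{M0}(1−X) = 0.3430 mol/L.
Along a PFR/batch, dC_P/dC_M = −r_P/(r_N+r_P) = −k₂/(k₂+k₁·C_M).
Integrating from C_{M0} to C_M: C_P = (1.31/0.168)·ln[(1.31+0.168·1.00)/(1.31+0.168·0.343)] = 7.798·ln(1.478/1.368) = 0.6052 mol/L.
Then C_N = (C_{M0}−C_M) − C_P = 0.6570 − 0.6052 = 0.05179 mol/L.
S̃_{N/P} = C_N/C_P = 0.05179/0.6052 = 0.0856.

0.0856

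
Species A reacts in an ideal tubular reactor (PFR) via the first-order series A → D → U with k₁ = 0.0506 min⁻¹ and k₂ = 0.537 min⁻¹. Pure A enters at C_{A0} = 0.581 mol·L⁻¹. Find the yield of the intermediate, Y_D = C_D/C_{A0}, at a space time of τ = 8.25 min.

Solving the coupled first-order balances gives C_D(τ) = [k₁/(k₂−k₁)]·C_{A0}·(e^(−k₁τ) − e^(−k₂τ)).
e^(−k₁τ) = e^(−0.0506×8.25) = e^(−0.4174) = 0.6587; e^(−k₂τ) = e^(−4.430) = 0.01191.
C_D = 0.0506×0.581/(0.537−0.0506) × (0.6587−0.01191) = 0.06044×0.6468 = 0.03909 mol·L⁻¹.
Y_D = C_D/C_{A0} = 0.03909/0.581 = 0.0673.

0.0673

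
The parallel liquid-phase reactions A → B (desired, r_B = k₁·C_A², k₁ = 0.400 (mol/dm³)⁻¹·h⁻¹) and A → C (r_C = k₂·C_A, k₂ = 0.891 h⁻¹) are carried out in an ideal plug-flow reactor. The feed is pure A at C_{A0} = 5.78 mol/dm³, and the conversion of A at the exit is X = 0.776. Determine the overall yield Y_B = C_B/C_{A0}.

C_A = C_{A0}(1−X) = 1.295 mol/dm³.
Along a PFR/batch, dC_C/dC_A = −r_C/(r_B+r_C) = −k₂/(k₂+k₁·C_A).
Integrating from C_{A0} to C_A: C_C = (0.891/0.400)·ln[(0.891+0.400·5.78)/(0.891+0.400·1.29)] = 2.228·ln(3.203/1.409) = 1.829 mol/dm³.
Then C_B = (C_{A0}−C_A) − C_C = 4.485 − 1.829 = 2.656 mol/dm³.
Y_B = C_B/C_{A0} = 2.656/5.78 = 0.459.

0.459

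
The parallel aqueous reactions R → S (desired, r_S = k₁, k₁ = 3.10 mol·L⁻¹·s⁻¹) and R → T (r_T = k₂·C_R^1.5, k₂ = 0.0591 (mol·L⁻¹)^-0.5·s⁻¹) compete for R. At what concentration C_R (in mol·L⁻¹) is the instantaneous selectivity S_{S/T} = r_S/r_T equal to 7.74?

S_{S/T} = (k₁/k₂)·C_R^-1.5 ⇒ C_R = (S·k₂/k₁)^(1/(-1.5)).
= (7.74×0.0591/3.10)^(-0.6667) = (0.1476)^(-0.6667) = 3.58 mol·L⁻¹.

3.58 mol·L⁻¹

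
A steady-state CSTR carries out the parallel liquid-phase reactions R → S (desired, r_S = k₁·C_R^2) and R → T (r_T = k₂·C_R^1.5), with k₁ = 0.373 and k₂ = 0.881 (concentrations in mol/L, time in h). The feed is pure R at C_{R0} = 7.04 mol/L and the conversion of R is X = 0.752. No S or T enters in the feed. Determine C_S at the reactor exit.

1.90 mol/L

Exit C_R = C_{R0}(1−X) = 7.04×0.248 = 1.746 mol/L.
In a CSTR the entire volume is at exit conditions, so r_S = 0.373×1.746^2 = 1.137 and r_T = 0.881×1.746^1.5 = 2.032.
Fraction of consumed R going to S: r_S/(r_S+r_T) = 0.3587.
C_S = 0.3587·C_{R0}·X = 0.3587×7.04×0.752 = 1.90 mol/L.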